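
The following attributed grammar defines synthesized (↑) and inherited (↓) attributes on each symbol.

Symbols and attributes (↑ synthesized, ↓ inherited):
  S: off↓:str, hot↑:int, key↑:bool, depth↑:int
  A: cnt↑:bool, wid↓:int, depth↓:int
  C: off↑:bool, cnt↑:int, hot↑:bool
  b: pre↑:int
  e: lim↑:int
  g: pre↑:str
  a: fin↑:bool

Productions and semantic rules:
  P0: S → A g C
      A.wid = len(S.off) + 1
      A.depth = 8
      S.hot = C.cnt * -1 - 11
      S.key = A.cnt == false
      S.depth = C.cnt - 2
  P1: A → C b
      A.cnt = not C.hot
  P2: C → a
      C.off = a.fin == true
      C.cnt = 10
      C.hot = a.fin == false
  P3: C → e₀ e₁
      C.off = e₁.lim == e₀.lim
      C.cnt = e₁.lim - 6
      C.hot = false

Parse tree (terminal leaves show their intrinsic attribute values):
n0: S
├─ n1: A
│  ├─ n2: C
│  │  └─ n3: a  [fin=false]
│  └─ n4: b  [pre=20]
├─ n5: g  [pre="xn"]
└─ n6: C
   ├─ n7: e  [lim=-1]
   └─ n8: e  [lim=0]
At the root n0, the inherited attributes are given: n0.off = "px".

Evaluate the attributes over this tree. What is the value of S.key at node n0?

1. n0.off = "px"  [given at root]
2. n1.wid = 3  [len(S.off) + 1]
3. n1.depth = 8  [8]
4. n3.fin = false  [terminal]
5. n2.off = false  [a.fin == true]
6. n2.cnt = 10  [10]
7. n2.hot = true  [a.fin == false]
8. n4.pre = 20  [terminal]
9. n1.cnt = false  [not C.hot]
10. n5.pre = "xn"  [terminal]
11. n7.lim = -1  [terminal]
12. n8.lim = 0  [terminal]
13. n6.off = false  [e₁.lim == e₀.lim]
14. n6.cnt = -6  [e₁.lim - 6]
15. n6.hot = false  [false]
16. n0.hot = -5  [C.cnt * -1 - 11]
17. n0.key = true  [A.cnt == false]
18. n0.depth = -8  [C.cnt - 2]

true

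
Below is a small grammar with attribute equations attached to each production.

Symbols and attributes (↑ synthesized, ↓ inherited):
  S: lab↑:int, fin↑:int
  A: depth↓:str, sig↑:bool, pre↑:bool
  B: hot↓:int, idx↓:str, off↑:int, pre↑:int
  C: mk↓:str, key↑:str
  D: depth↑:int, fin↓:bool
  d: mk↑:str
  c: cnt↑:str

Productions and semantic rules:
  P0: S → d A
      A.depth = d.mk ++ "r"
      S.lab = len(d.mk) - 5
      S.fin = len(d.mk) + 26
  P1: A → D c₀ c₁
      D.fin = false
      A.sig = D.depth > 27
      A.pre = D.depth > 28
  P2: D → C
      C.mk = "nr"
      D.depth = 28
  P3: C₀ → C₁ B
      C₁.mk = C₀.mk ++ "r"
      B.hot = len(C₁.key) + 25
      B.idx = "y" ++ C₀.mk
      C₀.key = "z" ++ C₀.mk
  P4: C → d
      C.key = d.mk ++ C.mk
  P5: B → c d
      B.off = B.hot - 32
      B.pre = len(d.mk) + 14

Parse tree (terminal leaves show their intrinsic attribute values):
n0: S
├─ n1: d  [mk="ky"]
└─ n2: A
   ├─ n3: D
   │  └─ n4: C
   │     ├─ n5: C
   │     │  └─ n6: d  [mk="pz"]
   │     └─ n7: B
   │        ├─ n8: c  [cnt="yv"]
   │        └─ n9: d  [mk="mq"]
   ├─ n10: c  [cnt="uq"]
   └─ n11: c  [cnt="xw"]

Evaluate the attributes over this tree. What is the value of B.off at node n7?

1. n1.mk = "ky"  [terminal]
2. n2.depth = "kyr"  [d.mk ++ "r"]
3. n3.fin = false  [false]
4. n4.mk = "nr"  ["nr"]
5. n5.mk = "nrr"  [C₀.mk ++ "r"]
6. n6.mk = "pz"  [terminal]
7. n5.key = "pznrr"  [d.mk ++ C.mk]
8. n7.hot = 30  [len(C₁.key) + 25]
9. n7.idx = "ynr"  ["y" ++ C₀.mk]
10. n8.cnt = "yv"  [terminal]
11. n9.mk = "mq"  [terminal]
12. n7.off = -2  [B.hot - 32]
13. n7.pre = 16  [len(d.mk) + 14]
14. n4.key = "znr"  ["z" ++ C₀.mk]
15. n3.depth = 28  [28]
16. n10.cnt = "uq"  [terminal]
17. n11.cnt = "xw"  [terminal]
18. n2.sig = true  [D.depth > 27]
19. n2.pre = false  [D.depth > 28]
20. n0.lab = -3  [len(d.mk) - 5]
21. n0.fin = 28  [len(d.mk) + 26]

-2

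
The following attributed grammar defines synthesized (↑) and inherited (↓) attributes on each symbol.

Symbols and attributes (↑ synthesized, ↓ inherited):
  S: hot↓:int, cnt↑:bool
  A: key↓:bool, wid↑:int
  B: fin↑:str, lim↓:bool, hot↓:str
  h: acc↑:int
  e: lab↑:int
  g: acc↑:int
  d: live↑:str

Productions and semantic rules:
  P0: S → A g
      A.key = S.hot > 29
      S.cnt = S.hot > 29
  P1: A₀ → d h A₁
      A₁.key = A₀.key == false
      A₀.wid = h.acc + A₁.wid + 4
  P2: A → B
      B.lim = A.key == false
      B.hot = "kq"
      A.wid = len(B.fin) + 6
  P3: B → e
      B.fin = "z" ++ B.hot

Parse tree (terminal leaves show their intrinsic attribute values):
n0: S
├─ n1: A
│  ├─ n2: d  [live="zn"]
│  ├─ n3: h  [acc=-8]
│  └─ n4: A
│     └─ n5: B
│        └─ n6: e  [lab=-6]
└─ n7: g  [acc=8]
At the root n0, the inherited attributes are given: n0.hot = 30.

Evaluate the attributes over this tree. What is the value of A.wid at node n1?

1. n0.hot = 30  [given at root]
2. n1.key = true  [S.hot > 29]
3. n2.live = "zn"  [terminal]
4. n3.acc = -8  [terminal]
5. n4.key = false  [A₀.key == false]
6. n5.lim = true  [A.key == false]
7. n5.hot = "kq"  ["kq"]
8. n6.lab = -6  [terminal]
9. n5.fin = "zkq"  ["z" ++ B.hot]
10. n4.wid = 9  [len(B.fin) + 6]
11. n1.wid = 5  [h.acc + A₁.wid + 4]
12. n7.acc = 8  [terminal]
13. n0.cnt = true  [S.hot > 29]

5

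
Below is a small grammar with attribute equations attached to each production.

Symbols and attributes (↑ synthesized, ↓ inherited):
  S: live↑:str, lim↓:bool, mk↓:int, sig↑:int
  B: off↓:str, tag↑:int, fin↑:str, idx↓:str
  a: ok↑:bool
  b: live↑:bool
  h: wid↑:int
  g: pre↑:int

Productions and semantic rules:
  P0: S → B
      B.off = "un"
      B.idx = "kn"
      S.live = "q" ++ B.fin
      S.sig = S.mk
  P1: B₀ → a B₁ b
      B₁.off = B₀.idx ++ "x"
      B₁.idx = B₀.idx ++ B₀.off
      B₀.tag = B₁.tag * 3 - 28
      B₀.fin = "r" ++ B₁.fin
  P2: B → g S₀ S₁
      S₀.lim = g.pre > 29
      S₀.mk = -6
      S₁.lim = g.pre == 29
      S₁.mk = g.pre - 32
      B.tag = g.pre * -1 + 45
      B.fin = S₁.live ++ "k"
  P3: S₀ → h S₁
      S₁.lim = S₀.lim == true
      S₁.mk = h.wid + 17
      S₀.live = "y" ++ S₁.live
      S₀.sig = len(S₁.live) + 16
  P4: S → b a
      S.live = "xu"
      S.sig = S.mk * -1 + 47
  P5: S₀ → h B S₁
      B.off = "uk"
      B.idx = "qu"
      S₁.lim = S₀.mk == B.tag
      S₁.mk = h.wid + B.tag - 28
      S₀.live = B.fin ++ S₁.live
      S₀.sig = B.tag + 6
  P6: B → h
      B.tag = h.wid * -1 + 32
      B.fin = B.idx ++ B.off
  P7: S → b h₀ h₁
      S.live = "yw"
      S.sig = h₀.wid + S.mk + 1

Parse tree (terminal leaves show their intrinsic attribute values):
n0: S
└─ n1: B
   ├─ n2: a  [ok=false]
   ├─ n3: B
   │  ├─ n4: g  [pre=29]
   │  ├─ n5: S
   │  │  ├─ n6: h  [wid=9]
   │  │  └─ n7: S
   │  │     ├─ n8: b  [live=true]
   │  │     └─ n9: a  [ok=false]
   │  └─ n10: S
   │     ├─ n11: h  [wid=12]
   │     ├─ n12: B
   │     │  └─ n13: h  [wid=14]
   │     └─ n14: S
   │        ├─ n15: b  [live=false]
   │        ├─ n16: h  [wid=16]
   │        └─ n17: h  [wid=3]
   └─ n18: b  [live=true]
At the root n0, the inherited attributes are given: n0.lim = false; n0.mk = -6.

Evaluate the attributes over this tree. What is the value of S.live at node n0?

1. n0.lim = false  [given at root]
2. n0.mk = -6  [given at root]
3. n1.off = "un"  ["un"]
4. n1.idx = "kn"  ["kn"]
5. n2.ok = false  [terminal]
6. n3.off = "knx"  [B₀.idx ++ "x"]
7. n3.idx = "knun"  [B₀.idx ++ B₀.off]
8. n4.pre = 29  [terminal]
9. n5.lim = false  [g.pre > 29]
10. n5.mk = -6  [-6]
11. n6.wid = 9  [terminal]
12. n7.lim = false  [S₀.lim == true]
13. n7.mk = 26  [h.wid + 17]
14. n8.live = true  [terminal]
15. n9.ok = false  [terminal]
16. n7.live = "xu"  ["xu"]
17. n7.sig = 21  [S.mk * -1 + 47]
18. n5.live = "yxu"  ["y" ++ S₁.live]
19. n5.sig = 18  [len(S₁.live) + 16]
20. n10.lim = true  [g.pre == 29]
21. n10.mk = -3  [g.pre - 32]
22. n11.wid = 12  [terminal]
23. n12.off = "uk"  ["uk"]
24. n12.idx = "qu"  ["qu"]
25. n13.wid = 14  [terminal]
26. n12.tag = 18  [h.wid * -1 + 32]
27. n12.fin = "quuk"  [B.idx ++ B.off]
28. n14.lim = false  [S₀.mk == B.tag]
29. n14.mk = 2  [h.wid + B.tag - 28]
30. n15.live = false  [terminal]
31. n16.wid = 16  [terminal]
32. n17.wid = 3  [terminal]
33. n14.live = "yw"  ["yw"]
34. n14.sig = 19  [h₀.wid + S.mk + 1]
35. n10.live = "quukyw"  [B.fin ++ S₁.live]
36. n10.sig = 24  [B.tag + 6]
37. n3.tag = 16  [g.pre * -1 + 45]
38. n3.fin = "quukywk"  [S₁.live ++ "k"]
39. n18.live = true  [terminal]
40. n1.tag = 20  [B₁.tag * 3 - 28]
41. n1.fin = "rquukywk"  ["r" ++ B₁.fin]
42. n0.live = "qrquukywk"  ["q" ++ B.fin]
43. n0.sig = -6  [S.mk]

"qrquukywk"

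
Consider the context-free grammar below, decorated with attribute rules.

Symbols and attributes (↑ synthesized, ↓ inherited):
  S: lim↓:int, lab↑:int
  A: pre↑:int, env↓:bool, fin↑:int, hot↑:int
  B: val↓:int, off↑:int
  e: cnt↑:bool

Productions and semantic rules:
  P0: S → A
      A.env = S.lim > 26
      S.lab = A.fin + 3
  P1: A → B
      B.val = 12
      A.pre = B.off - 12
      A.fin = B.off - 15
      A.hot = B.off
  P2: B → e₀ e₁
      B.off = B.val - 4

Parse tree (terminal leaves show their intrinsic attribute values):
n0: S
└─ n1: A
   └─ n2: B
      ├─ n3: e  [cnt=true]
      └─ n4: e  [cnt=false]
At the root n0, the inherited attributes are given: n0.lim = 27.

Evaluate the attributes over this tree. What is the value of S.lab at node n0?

-4

1. n0.lim = 27  [given at root]
2. n1.env = true  [S.lim > 26]
3. n2.val = 12  [12]
4. n3.cnt = true  [terminal]
5. n4.cnt = false  [terminal]
6. n2.off = 8  [B.val - 4]
7. n1.pre = -4  [B.off - 12]
8. n1.fin = -7  [B.off - 15]
9. n1.hot = 8  [B.off]
10. n0.lab = -4  [A.fin + 3]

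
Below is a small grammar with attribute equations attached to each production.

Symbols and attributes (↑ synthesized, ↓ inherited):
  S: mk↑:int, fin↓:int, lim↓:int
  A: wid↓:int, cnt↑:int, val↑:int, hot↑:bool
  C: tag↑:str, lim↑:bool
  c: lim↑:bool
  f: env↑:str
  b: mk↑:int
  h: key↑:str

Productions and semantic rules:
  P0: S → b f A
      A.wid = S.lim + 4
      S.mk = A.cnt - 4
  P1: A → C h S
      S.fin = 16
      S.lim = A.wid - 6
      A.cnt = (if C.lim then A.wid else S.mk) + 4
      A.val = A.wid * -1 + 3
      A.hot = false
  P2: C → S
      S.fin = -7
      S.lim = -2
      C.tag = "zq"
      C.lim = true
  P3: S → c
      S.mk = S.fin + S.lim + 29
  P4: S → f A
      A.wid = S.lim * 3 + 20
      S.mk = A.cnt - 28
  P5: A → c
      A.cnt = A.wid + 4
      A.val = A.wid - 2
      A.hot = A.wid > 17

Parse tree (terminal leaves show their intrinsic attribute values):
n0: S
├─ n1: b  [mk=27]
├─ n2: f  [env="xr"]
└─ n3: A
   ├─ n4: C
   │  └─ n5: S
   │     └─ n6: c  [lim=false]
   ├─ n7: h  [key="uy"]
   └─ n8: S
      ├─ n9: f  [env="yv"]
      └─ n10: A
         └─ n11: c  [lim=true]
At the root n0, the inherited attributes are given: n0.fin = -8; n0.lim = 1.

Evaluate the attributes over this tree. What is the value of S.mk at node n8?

1. n0.fin = -8  [given at root]
2. n0.lim = 1  [given at root]
3. n1.mk = 27  [terminal]
4. n2.env = "xr"  [terminal]
5. n3.wid = 5  [S.lim + 4]
6. n5.fin = -7  [-7]
7. n5.lim = -2  [-2]
8. n6.lim = false  [terminal]
9. n5.mk = 20  [S.fin + S.lim + 29]
10. n4.tag = "zq"  ["zq"]
11. n4.lim = true  [true]
12. n7.key = "uy"  [terminal]
13. n8.fin = 16  [16]
14. n8.lim = -1  [A.wid - 6]
15. n9.env = "yv"  [terminal]
16. n10.wid = 17  [S.lim * 3 + 20]
17. n11.lim = true  [terminal]
18. n10.cnt = 21  [A.wid + 4]
19. n10.val = 15  [A.wid - 2]
20. n10.hot = false  [A.wid > 17]
21. n8.mk = -7  [A.cnt - 28]
22. n3.cnt = 9  [(if C.lim then A.wid else S.mk) + 4]
23. n3.val = -2  [A.wid * -1 + 3]
24. n3.hot = false  [false]
25. n0.mk = 5  [A.cnt - 4]

-7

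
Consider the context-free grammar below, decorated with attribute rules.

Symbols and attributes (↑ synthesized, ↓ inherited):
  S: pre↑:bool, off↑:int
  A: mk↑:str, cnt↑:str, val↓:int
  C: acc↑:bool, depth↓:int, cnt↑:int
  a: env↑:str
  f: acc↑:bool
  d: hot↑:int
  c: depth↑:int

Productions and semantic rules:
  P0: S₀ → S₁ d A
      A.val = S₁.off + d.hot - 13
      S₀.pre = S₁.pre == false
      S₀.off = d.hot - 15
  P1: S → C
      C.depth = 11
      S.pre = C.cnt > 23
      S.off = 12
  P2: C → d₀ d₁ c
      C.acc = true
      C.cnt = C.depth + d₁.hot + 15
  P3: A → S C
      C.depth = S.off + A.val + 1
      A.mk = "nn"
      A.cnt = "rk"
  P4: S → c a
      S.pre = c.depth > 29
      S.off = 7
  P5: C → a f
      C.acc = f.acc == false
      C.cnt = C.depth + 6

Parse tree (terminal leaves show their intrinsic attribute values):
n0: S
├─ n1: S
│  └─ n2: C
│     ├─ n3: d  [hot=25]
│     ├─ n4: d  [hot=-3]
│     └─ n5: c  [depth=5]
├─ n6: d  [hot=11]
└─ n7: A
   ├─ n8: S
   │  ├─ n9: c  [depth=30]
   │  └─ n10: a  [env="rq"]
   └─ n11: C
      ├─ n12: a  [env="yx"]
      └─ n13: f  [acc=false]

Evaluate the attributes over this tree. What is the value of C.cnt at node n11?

24

1. n2.depth = 11  [11]
2. n3.hot = 25  [terminal]
3. n4.hot = -3  [terminal]
4. n5.depth = 5  [terminal]
5. n2.acc = true  [true]
6. n2.cnt = 23  [C.depth + d₁.hot + 15]
7. n1.pre = false  [C.cnt > 23]
8. n1.off = 12  [12]
9. n6.hot = 11  [terminal]
10. n7.val = 10  [S₁.off + d.hot - 13]
11. n9.depth = 30  [terminal]
12. n10.env = "rq"  [terminal]
13. n8.pre = true  [c.depth > 29]
14. n8.off = 7  [7]
15. n11.depth = 18  [S.off + A.val + 1]
16. n12.env = "yx"  [terminal]
17. n13.acc = false  [terminal]
18. n11.acc = true  [f.acc == false]
19. n11.cnt = 24  [C.depth + 6]
20. n7.mk = "nn"  ["nn"]
21. n7.cnt = "rk"  ["rk"]
22. n0.pre = true  [S₁.pre == false]
23. n0.off = -4  [d.hot - 15]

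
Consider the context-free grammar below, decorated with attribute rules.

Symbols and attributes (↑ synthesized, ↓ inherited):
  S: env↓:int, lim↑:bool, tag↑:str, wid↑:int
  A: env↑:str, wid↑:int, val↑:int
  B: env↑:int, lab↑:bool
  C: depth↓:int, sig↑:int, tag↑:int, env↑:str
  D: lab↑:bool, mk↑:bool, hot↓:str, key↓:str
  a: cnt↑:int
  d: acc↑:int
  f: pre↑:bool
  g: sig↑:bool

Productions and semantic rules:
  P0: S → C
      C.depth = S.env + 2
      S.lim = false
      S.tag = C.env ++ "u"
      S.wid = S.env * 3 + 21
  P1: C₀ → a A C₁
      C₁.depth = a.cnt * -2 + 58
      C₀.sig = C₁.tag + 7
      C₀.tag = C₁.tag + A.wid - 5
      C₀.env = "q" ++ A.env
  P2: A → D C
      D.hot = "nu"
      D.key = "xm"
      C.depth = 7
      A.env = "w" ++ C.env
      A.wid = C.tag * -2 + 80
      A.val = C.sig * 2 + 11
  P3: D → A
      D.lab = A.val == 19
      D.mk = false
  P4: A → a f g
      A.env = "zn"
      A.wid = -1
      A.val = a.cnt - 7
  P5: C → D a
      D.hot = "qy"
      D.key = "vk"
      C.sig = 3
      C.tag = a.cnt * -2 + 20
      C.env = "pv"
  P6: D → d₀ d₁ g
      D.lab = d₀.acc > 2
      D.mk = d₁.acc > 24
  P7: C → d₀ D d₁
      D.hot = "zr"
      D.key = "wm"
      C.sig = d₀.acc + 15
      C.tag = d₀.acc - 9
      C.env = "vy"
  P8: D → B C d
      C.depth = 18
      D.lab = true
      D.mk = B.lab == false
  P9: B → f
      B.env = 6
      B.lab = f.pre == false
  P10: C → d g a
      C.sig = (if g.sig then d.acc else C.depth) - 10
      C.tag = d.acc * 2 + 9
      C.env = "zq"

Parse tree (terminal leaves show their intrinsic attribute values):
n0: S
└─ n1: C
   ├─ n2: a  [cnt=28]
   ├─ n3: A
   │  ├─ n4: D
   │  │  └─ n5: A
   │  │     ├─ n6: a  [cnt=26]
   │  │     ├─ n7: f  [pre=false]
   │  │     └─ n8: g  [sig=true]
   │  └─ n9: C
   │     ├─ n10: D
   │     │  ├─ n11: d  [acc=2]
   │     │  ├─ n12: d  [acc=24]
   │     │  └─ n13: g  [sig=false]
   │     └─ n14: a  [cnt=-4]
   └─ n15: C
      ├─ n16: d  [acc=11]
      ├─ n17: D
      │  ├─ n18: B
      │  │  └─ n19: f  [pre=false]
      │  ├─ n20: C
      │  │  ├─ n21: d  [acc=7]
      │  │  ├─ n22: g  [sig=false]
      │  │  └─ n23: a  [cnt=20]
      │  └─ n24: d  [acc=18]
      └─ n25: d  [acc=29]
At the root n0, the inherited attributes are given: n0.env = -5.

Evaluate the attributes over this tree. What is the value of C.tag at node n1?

21

1. n0.env = -5  [given at root]
2. n1.depth = -3  [S.env + 2]
3. n2.cnt = 28  [terminal]
4. n4.hot = "nu"  ["nu"]
5. n4.key = "xm"  ["xm"]
6. n6.cnt = 26  [terminal]
7. n7.pre = false  [terminal]
8. n8.sig = true  [terminal]
9. n5.env = "zn"  ["zn"]
10. n5.wid = -1  [-1]
11. n5.val = 19  [a.cnt - 7]
12. n4.lab = true  [A.val == 19]
13. n4.mk = false  [false]
14. n9.depth = 7  [7]
15. n10.hot = "qy"  ["qy"]
16. n10.key = "vk"  ["vk"]
17. n11.acc = 2  [terminal]
18. n12.acc = 24  [terminal]
19. n13.sig = false  [terminal]
20. n10.lab = false  [d₀.acc > 2]
21. n10.mk = false  [d₁.acc > 24]
22. n14.cnt = -4  [terminal]
23. n9.sig = 3  [3]
24. n9.tag = 28  [a.cnt * -2 + 20]
25. n9.env = "pv"  ["pv"]
26. n3.env = "wpv"  ["w" ++ C.env]
27. n3.wid = 24  [C.tag * -2 + 80]
28. n3.val = 17  [C.sig * 2 + 11]
29. n15.depth = 2  [a.cnt * -2 + 58]
30. n16.acc = 11  [terminal]
31. n17.hot = "zr"  ["zr"]
32. n17.key = "wm"  ["wm"]
33. n19.pre = false  [terminal]
34. n18.env = 6  [6]
35. n18.lab = true  [f.pre == false]
36. n20.depth = 18  [18]
37. n21.acc = 7  [terminal]
38. n22.sig = false  [terminal]
39. n23.cnt = 20  [terminal]
40. n20.sig = 8  [(if g.sig then d.acc else C.depth) - 10]
41. n20.tag = 23  [d.acc * 2 + 9]
42. n20.env = "zq"  ["zq"]
43. n24.acc = 18  [terminal]
44. n17.lab = true  [true]
45. n17.mk = false  [B.lab == false]
46. n25.acc = 29  [terminal]
47. n15.sig = 26  [d₀.acc + 15]
48. n15.tag = 2  [d₀.acc - 9]
49. n15.env = "vy"  ["vy"]
50. n1.sig = 9  [C₁.tag + 7]
51. n1.tag = 21  [C₁.tag + A.wid - 5]
52. n1.env = "qwpv"  ["q" ++ A.env]
53. n0.lim = false  [false]
54. n0.tag = "qwpvu"  [C.env ++ "u"]
55. n0.wid = 6  [S.env * 3 + 21]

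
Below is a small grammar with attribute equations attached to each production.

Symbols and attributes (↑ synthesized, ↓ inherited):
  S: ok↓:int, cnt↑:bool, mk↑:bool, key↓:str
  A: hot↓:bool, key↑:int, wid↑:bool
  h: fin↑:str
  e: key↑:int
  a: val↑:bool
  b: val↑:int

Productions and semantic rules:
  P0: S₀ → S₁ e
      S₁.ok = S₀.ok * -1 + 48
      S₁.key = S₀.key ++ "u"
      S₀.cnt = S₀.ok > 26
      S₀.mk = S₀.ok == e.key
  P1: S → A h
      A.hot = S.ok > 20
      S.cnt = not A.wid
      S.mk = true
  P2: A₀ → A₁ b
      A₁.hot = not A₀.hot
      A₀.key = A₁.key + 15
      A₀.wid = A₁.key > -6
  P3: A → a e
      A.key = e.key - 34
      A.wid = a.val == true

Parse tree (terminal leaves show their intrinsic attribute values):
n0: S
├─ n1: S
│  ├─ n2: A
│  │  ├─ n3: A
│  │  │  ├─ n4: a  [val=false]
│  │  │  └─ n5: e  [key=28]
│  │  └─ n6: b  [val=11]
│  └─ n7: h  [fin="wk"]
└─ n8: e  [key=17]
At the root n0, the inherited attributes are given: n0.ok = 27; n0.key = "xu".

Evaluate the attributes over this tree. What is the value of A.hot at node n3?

false

1. n0.ok = 27  [given at root]
2. n0.key = "xu"  [given at root]
3. n1.ok = 21  [S₀.ok * -1 + 48]
4. n1.key = "xuu"  [S₀.key ++ "u"]
5. n2.hot = true  [S.ok > 20]
6. n3.hot = false  [not A₀.hot]
7. n4.val = false  [terminal]
8. n5.key = 28  [terminal]
9. n3.key = -6  [e.key - 34]
10. n3.wid = false  [a.val == true]
11. n6.val = 11  [terminal]
12. n2.key = 9  [A₁.key + 15]
13. n2.wid = false  [A₁.key > -6]
14. n7.fin = "wk"  [terminal]
15. n1.cnt = true  [not A.wid]
16. n1.mk = true  [true]
17. n8.key = 17  [terminal]
18. n0.cnt = true  [S₀.ok > 26]
19. n0.mk = false  [S₀.ok == e.key]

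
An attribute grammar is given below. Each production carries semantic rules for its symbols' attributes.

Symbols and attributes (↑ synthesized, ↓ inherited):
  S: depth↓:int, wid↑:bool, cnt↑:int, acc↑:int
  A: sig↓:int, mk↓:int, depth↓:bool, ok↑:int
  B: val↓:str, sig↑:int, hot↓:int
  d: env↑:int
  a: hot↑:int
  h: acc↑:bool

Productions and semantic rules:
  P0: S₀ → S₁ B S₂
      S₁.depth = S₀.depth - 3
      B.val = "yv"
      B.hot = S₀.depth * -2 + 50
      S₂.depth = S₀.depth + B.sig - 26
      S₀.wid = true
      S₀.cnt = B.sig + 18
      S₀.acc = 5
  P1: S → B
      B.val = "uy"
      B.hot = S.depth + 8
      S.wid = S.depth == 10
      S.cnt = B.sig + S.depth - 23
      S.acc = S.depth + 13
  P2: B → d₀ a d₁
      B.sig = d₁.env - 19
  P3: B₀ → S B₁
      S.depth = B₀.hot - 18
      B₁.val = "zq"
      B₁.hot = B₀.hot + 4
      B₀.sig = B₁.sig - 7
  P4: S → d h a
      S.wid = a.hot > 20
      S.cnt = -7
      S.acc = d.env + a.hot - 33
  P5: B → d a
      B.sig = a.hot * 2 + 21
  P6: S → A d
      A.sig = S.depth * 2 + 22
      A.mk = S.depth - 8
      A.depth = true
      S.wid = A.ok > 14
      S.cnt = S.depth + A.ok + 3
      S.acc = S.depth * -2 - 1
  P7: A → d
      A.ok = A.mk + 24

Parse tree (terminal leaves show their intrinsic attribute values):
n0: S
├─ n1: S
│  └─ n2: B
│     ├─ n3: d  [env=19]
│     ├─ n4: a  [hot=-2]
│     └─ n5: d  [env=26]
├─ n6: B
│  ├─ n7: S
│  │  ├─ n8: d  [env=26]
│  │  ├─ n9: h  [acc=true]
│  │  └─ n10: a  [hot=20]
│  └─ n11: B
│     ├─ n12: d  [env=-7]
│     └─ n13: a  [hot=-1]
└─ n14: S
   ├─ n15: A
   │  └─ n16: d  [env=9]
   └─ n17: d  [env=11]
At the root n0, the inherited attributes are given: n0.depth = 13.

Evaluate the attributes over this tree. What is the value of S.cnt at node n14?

17

1. n0.depth = 13  [given at root]
2. n1.depth = 10  [S₀.depth - 3]
3. n2.val = "uy"  ["uy"]
4. n2.hot = 18  [S.depth + 8]
5. n3.env = 19  [terminal]
6. n4.hot = -2  [terminal]
7. n5.env = 26  [terminal]
8. n2.sig = 7  [d₁.env - 19]
9. n1.wid = true  [S.depth == 10]
10. n1.cnt = -6  [B.sig + S.depth - 23]
11. n1.acc = 23  [S.depth + 13]
12. n6.val = "yv"  ["yv"]
13. n6.hot = 24  [S₀.depth * -2 + 50]
14. n7.depth = 6  [B₀.hot - 18]
15. n8.env = 26  [terminal]
16. n9.acc = true  [terminal]
17. n10.hot = 20  [terminal]
18. n7.wid = false  [a.hot > 20]
19. n7.cnt = -7  [-7]
20. n7.acc = 13  [d.env + a.hot - 33]
21. n11.val = "zq"  ["zq"]
22. n11.hot = 28  [B₀.hot + 4]
23. n12.env = -7  [terminal]
24. n13.hot = -1  [terminal]
25. n11.sig = 19  [a.hot * 2 + 21]
26. n6.sig = 12  [B₁.sig - 7]
27. n14.depth = -1  [S₀.depth + B.sig - 26]
28. n15.sig = 20  [S.depth * 2 + 22]
29. n15.mk = -9  [S.depth - 8]
30. n15.depth = true  [true]
31. n16.env = 9  [terminal]
32. n15.ok = 15  [A.mk + 24]
33. n17.env = 11  [terminal]
34. n14.wid = true  [A.ok > 14]
35. n14.cnt = 17  [S.depth + A.ok + 3]
36. n14.acc = 1  [S.depth * -2 - 1]
37. n0.wid = true  [true]
38. n0.cnt = 30  [B.sig + 18]
39. n0.acc = 5  [5]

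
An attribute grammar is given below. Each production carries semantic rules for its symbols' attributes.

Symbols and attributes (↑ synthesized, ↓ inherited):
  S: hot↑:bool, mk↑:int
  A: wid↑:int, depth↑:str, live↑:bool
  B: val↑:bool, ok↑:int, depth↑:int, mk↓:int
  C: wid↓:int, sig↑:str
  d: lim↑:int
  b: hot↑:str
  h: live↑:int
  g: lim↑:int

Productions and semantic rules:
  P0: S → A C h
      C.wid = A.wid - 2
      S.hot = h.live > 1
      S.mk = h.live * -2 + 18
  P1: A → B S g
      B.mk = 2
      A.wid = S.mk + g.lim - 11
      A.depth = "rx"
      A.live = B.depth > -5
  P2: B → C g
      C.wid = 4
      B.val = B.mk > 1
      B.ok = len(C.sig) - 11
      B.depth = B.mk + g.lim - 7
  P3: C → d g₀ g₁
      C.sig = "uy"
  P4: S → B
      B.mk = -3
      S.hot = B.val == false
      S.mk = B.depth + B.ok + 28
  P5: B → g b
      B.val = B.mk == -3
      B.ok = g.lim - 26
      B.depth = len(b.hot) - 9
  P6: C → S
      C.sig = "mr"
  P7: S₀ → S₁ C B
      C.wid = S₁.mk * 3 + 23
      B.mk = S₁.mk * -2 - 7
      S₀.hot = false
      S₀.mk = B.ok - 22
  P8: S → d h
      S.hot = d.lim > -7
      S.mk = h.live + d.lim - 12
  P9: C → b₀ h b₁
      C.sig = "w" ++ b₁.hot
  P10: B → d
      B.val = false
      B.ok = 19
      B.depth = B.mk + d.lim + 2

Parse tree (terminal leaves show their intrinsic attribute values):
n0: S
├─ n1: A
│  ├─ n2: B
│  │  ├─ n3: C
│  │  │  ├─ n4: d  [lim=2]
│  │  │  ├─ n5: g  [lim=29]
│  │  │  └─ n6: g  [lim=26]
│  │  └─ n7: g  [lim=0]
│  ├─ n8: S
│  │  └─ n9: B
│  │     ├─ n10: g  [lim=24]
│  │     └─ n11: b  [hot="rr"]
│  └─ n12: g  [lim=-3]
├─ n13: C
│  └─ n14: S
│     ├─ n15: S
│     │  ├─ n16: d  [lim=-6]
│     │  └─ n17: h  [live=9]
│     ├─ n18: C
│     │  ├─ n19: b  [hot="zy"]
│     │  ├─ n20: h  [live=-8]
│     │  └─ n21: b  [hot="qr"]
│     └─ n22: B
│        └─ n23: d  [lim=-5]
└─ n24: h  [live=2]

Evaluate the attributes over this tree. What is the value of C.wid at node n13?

3

1. n2.mk = 2  [2]
2. n3.wid = 4  [4]
3. n4.lim = 2  [terminal]
4. n5.lim = 29  [terminal]
5. n6.lim = 26  [terminal]
6. n3.sig = "uy"  ["uy"]
7. n7.lim = 0  [terminal]
8. n2.val = true  [B.mk > 1]
9. n2.ok = -9  [len(C.sig) - 11]
10. n2.depth = -5  [B.mk + g.lim - 7]
11. n9.mk = -3  [-3]
12. n10.lim = 24  [terminal]
13. n11.hot = "rr"  [terminal]
14. n9.val = true  [B.mk == -3]
15. n9.ok = -2  [g.lim - 26]
16. n9.depth = -7  [len(b.hot) - 9]
17. n8.hot = false  [B.val == false]
18. n8.mk = 19  [B.depth + B.ok + 28]
19. n12.lim = -3  [terminal]
20. n1.wid = 5  [S.mk + g.lim - 11]
21. n1.depth = "rx"  ["rx"]
22. n1.live = false  [B.depth > -5]
23. n13.wid = 3  [A.wid - 2]
24. n16.lim = -6  [terminal]
25. n17.live = 9  [terminal]
26. n15.hot = true  [d.lim > -7]
27. n15.mk = -9  [h.live + d.lim - 12]
28. n18.wid = -4  [S₁.mk * 3 + 23]
29. n19.hot = "zy"  [terminal]
30. n20.live = -8  [terminal]
31. n21.hot = "qr"  [terminal]
32. n18.sig = "wqr"  ["w" ++ b₁.hot]
33. n22.mk = 11  [S₁.mk * -2 - 7]
34. n23.lim = -5  [terminal]
35. n22.val = false  [false]
36. n22.ok = 19  [19]
37. n22.depth = 8  [B.mk + d.lim + 2]
38. n14.hot = false  [false]
39. n14.mk = -3  [B.ok - 22]
40. n13.sig = "mr"  ["mr"]
41. n24.live = 2  [terminal]
42. n0.hot = true  [h.live > 1]
43. n0.mk = 14  [h.live * -2 + 18]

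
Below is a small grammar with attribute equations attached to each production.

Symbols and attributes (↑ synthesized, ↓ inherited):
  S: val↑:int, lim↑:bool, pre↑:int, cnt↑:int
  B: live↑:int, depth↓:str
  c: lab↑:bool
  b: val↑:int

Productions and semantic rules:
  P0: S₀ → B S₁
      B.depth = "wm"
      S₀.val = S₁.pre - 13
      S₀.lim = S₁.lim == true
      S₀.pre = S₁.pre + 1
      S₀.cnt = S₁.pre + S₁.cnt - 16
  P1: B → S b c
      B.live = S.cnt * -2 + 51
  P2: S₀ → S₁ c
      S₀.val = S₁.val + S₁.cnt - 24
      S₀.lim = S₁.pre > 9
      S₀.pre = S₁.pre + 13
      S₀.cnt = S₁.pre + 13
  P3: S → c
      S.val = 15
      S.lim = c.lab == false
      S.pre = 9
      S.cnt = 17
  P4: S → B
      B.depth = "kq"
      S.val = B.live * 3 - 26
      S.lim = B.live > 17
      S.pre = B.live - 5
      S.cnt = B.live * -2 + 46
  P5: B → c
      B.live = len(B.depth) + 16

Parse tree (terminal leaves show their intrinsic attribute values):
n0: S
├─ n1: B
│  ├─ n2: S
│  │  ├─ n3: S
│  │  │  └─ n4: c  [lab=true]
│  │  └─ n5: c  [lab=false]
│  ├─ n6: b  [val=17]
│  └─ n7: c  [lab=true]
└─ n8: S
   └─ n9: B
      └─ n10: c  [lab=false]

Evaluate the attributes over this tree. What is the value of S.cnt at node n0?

1. n1.depth = "wm"  ["wm"]
2. n4.lab = true  [terminal]
3. n3.val = 15  [15]
4. n3.lim = false  [c.lab == false]
5. n3.pre = 9  [9]
6. n3.cnt = 17  [17]
7. n5.lab = false  [terminal]
8. n2.val = 8  [S₁.val + S₁.cnt - 24]
9. n2.lim = false  [S₁.pre > 9]
10. n2.pre = 22  [S₁.pre + 13]
11. n2.cnt = 22  [S₁.pre + 13]
12. n6.val = 17  [terminal]
13. n7.lab = true  [terminal]
14. n1.live = 7  [S.cnt * -2 + 51]
15. n9.depth = "kq"  ["kq"]
16. n10.lab = false  [terminal]
17. n9.live = 18  [len(B.depth) + 16]
18. n8.val = 28  [B.live * 3 - 26]
19. n8.lim = true  [B.live > 17]
20. n8.pre = 13  [B.live - 5]
21. n8.cnt = 10  [B.live * -2 + 46]
22. n0.val = 0  [S₁.pre - 13]
23. n0.lim = true  [S₁.lim == true]
24. n0.pre = 14  [S₁.pre + 1]
25. n0.cnt = 7  [S₁.pre + S₁.cnt - 16]

7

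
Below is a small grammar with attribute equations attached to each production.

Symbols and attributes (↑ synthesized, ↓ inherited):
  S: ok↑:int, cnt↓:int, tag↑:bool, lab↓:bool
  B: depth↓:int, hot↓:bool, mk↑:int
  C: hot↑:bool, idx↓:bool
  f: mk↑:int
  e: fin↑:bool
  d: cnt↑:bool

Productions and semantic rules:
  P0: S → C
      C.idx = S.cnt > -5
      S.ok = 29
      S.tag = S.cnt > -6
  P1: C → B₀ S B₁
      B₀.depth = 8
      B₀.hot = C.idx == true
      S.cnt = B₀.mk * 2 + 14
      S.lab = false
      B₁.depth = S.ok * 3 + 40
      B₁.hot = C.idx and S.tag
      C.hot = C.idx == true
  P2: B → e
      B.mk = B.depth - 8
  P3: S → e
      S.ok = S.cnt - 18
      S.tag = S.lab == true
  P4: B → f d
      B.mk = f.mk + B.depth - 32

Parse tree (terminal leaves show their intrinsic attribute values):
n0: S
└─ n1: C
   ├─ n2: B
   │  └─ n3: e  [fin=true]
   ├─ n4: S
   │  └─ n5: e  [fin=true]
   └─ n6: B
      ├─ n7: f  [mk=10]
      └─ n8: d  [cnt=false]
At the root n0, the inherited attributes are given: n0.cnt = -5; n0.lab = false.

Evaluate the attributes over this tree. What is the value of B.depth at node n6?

1. n0.cnt = -5  [given at root]
2. n0.lab = false  [given at root]
3. n1.idx = false  [S.cnt > -5]
4. n2.depth = 8  [8]
5. n2.hot = false  [C.idx == true]
6. n3.fin = true  [terminal]
7. n2.mk = 0  [B.depth - 8]
8. n4.cnt = 14  [B₀.mk * 2 + 14]
9. n4.lab = false  [false]
10. n5.fin = true  [terminal]
11. n4.ok = -4  [S.cnt - 18]
12. n4.tag = false  [S.lab == true]
13. n6.depth = 28  [S.ok * 3 + 40]
14. n6.hot = false  [C.idx and S.tag]
15. n7.mk = 10  [terminal]
16. n8.cnt = false  [terminal]
17. n6.mk = 6  [f.mk + B.depth - 32]
18. n1.hot = false  [C.idx == true]
19. n0.ok = 29  [29]
20. n0.tag = true  [S.cnt > -6]

28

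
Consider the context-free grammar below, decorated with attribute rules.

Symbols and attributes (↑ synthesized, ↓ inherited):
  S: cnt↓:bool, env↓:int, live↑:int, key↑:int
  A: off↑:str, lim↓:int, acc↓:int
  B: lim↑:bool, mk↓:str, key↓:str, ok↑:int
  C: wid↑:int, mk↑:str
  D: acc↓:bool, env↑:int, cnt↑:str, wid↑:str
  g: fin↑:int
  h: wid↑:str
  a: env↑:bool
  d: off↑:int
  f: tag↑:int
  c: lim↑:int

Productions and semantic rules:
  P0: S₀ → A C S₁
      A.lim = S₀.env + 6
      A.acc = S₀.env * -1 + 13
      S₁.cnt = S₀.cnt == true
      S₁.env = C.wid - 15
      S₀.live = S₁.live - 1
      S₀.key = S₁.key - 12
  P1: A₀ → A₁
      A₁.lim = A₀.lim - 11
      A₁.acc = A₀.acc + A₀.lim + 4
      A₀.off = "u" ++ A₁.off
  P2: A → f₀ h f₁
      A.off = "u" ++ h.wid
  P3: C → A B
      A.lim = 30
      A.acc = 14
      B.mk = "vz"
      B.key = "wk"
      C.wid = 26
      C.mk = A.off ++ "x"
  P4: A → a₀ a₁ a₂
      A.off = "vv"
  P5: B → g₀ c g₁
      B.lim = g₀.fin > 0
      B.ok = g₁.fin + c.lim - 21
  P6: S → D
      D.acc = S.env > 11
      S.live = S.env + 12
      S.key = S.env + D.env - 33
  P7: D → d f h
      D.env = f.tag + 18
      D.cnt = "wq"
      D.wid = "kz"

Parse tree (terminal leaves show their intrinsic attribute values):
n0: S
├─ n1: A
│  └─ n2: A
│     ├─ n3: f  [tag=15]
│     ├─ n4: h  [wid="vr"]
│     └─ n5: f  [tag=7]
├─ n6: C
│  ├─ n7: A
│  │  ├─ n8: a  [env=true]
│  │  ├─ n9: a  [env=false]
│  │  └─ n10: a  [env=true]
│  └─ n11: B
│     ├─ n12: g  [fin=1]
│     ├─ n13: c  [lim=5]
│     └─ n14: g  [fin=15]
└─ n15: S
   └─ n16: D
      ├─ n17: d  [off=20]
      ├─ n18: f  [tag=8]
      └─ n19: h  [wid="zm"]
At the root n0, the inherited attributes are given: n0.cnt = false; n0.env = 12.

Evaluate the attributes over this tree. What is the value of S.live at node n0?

22

1. n0.cnt = false  [given at root]
2. n0.env = 12  [given at root]
3. n1.lim = 18  [S₀.env + 6]
4. n1.acc = 1  [S₀.env * -1 + 13]
5. n2.lim = 7  [A₀.lim - 11]
6. n2.acc = 23  [A₀.acc + A₀.lim + 4]
7. n3.tag = 15  [terminal]
8. n4.wid = "vr"  [terminal]
9. n5.tag = 7  [terminal]
10. n2.off = "uvr"  ["u" ++ h.wid]
11. n1.off = "uuvr"  ["u" ++ A₁.off]
12. n7.lim = 30  [30]
13. n7.acc = 14  [14]
14. n8.env = true  [terminal]
15. n9.env = false  [terminal]
16. n10.env = true  [terminal]
17. n7.off = "vv"  ["vv"]
18. n11.mk = "vz"  ["vz"]
19. n11.key = "wk"  ["wk"]
20. n12.fin = 1  [terminal]
21. n13.lim = 5  [terminal]
22. n14.fin = 15  [terminal]
23. n11.lim = true  [g₀.fin > 0]
24. n11.ok = -1  [g₁.fin + c.lim - 21]
25. n6.wid = 26  [26]
26. n6.mk = "vvx"  [A.off ++ "x"]
27. n15.cnt = false  [S₀.cnt == true]
28. n15.env = 11  [C.wid - 15]
29. n16.acc = false  [S.env > 11]
30. n17.off = 20  [terminal]
31. n18.tag = 8  [terminal]
32. n19.wid = "zm"  [terminal]
33. n16.env = 26  [f.tag + 18]
34. n16.cnt = "wq"  ["wq"]
35. n16.wid = "kz"  ["kz"]
36. n15.live = 23  [S.env + 12]
37. n15.key = 4  [S.env + D.env - 33]
38. n0.live = 22  [S₁.live - 1]
39. n0.key = -8  [S₁.key - 12]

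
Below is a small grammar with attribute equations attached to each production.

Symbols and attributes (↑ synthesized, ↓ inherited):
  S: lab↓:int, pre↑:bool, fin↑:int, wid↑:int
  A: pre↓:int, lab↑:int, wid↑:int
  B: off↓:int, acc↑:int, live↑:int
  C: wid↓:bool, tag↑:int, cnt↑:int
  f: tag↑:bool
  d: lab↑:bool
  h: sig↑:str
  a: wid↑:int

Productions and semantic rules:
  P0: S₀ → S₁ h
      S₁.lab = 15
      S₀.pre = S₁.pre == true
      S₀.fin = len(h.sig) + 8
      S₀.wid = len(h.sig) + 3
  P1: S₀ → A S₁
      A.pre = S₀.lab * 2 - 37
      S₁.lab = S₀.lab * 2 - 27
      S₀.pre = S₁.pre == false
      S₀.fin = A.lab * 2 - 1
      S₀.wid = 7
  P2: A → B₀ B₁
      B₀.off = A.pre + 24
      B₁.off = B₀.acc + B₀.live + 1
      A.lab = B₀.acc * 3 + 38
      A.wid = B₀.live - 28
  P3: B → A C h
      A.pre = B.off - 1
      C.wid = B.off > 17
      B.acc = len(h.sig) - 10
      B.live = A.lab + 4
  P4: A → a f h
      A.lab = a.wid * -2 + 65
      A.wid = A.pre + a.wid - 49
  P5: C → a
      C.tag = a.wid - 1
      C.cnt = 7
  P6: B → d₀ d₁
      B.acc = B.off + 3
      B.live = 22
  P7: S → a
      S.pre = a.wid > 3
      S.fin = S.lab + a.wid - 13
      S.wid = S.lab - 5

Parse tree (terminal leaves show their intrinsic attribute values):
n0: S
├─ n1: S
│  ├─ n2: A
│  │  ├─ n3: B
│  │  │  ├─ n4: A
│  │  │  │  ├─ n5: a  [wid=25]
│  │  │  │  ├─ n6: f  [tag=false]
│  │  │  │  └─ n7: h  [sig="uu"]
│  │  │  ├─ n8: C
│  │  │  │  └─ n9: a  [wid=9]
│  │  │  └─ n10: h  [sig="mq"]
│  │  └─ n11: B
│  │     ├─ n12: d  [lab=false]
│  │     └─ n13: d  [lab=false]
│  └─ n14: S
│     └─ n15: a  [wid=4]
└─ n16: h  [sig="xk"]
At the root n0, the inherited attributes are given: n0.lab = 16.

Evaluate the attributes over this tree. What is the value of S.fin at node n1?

27

1. n0.lab = 16  [given at root]
2. n1.lab = 15  [15]
3. n2.pre = -7  [S₀.lab * 2 - 37]
4. n3.off = 17  [A.pre + 24]
5. n4.pre = 16  [B.off - 1]
6. n5.wid = 25  [terminal]
7. n6.tag = false  [terminal]
8. n7.sig = "uu"  [terminal]
9. n4.lab = 15  [a.wid * -2 + 65]
10. n4.wid = -8  [A.pre + a.wid - 49]
11. n8.wid = false  [B.off > 17]
12. n9.wid = 9  [terminal]
13. n8.tag = 8  [a.wid - 1]
14. n8.cnt = 7  [7]
15. n10.sig = "mq"  [terminal]
16. n3.acc = -8  [len(h.sig) - 10]
17. n3.live = 19  [A.lab + 4]
18. n11.off = 12  [B₀.acc + B₀.live + 1]
19. n12.lab = false  [terminal]
20. n13.lab = false  [terminal]
21. n11.acc = 15  [B.off + 3]
22. n11.live = 22  [22]
23. n2.lab = 14  [B₀.acc * 3 + 38]
24. n2.wid = -9  [B₀.live - 28]
25. n14.lab = 3  [S₀.lab * 2 - 27]
26. n15.wid = 4  [terminal]
27. n14.pre = true  [a.wid > 3]
28. n14.fin = -6  [S.lab + a.wid - 13]
29. n14.wid = -2  [S.lab - 5]
30. n1.pre = false  [S₁.pre == false]
31. n1.fin = 27  [A.lab * 2 - 1]
32. n1.wid = 7  [7]
33. n16.sig = "xk"  [terminal]
34. n0.pre = false  [S₁.pre == true]
35. n0.fin = 10  [len(h.sig) + 8]
36. n0.wid = 5  [len(h.sig) + 3]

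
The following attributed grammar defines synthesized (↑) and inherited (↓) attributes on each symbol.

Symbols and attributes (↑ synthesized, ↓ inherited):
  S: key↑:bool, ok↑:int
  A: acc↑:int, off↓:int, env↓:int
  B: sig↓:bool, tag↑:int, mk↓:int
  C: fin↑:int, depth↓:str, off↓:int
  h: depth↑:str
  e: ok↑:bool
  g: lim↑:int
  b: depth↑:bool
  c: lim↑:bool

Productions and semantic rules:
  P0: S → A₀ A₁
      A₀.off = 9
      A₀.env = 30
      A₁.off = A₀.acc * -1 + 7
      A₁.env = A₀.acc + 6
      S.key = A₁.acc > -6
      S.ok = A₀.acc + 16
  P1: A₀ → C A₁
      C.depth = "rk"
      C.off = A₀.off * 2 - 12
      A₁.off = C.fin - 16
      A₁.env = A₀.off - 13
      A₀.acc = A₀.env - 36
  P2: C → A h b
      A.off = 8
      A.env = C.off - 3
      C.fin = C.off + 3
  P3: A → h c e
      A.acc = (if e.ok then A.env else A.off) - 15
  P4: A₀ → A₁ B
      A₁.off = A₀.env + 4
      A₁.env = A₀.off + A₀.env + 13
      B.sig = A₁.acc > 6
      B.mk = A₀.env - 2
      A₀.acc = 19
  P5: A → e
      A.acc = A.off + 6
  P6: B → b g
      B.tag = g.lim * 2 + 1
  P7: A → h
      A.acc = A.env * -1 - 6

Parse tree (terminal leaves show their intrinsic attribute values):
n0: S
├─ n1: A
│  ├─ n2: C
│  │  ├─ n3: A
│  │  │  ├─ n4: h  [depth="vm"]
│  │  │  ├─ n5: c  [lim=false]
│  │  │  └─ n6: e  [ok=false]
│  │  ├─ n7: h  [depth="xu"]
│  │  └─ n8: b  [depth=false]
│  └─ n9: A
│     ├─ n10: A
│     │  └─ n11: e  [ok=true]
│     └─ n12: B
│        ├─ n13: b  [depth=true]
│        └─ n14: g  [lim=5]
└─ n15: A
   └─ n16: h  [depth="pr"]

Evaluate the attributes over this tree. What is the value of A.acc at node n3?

1. n1.off = 9  [9]
2. n1.env = 30  [30]
3. n2.depth = "rk"  ["rk"]
4. n2.off = 6  [A₀.off * 2 - 12]
5. n3.off = 8  [8]
6. n3.env = 3  [C.off - 3]
7. n4.depth = "vm"  [terminal]
8. n5.lim = false  [terminal]
9. n6.ok = false  [terminal]
10. n3.acc = -7  [(if e.ok then A.env else A.off) - 15]
11. n7.depth = "xu"  [terminal]
12. n8.depth = false  [terminal]
13. n2.fin = 9  [C.off + 3]
14. n9.off = -7  [C.fin - 16]
15. n9.env = -4  [A₀.off - 13]
16. n10.off = 0  [A₀.env + 4]
17. n10.env = 2  [A₀.off + A₀.env + 13]
18. n11.ok = true  [terminal]
19. n10.acc = 6  [A.off + 6]
20. n12.sig = false  [A₁.acc > 6]
21. n12.mk = -6  [A₀.env - 2]
22. n13.depth = true  [terminal]
23. n14.lim = 5  [terminal]
24. n12.tag = 11  [g.lim * 2 + 1]
25. n9.acc = 19  [19]
26. n1.acc = -6  [A₀.env - 36]
27. n15.off = 13  [A₀.acc * -1 + 7]
28. n15.env = 0  [A₀.acc + 6]
29. n16.depth = "pr"  [terminal]
30. n15.acc = -6  [A.env * -1 - 6]
31. n0.key = false  [A₁.acc > -6]
32. n0.ok = 10  [A₀.acc + 16]

-7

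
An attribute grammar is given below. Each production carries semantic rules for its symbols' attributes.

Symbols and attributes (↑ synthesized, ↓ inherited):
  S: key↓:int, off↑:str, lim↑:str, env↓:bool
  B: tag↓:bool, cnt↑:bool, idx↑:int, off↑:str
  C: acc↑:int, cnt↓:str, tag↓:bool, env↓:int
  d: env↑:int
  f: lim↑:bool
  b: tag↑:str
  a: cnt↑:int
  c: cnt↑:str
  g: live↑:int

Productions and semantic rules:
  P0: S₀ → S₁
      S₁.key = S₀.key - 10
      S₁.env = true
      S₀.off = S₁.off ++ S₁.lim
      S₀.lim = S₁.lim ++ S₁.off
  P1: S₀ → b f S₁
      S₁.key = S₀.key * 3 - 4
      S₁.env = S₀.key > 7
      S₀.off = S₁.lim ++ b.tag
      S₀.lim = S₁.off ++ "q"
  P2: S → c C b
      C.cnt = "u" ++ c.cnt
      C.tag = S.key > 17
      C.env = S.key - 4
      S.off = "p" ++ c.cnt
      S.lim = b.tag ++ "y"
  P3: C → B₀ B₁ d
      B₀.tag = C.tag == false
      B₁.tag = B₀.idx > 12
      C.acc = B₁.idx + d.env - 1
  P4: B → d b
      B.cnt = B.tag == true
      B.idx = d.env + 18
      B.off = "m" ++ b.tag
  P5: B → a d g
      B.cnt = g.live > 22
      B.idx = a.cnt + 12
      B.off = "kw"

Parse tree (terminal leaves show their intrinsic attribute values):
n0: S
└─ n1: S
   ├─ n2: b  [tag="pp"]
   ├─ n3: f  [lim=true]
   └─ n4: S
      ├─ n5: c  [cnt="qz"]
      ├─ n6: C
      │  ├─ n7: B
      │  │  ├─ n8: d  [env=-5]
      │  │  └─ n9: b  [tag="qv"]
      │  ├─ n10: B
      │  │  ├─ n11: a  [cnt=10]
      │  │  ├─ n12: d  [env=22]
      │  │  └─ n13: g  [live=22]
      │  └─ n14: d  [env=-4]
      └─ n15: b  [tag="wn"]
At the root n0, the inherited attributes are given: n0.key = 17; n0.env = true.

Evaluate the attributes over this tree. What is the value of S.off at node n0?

"wnypppqzq"

1. n0.key = 17  [given at root]
2. n0.env = true  [given at root]
3. n1.key = 7  [S₀.key - 10]
4. n1.env = true  [true]
5. n2.tag = "pp"  [terminal]
6. n3.lim = true  [terminal]
7. n4.key = 17  [S₀.key * 3 - 4]
8. n4.env = false  [S₀.key > 7]
9. n5.cnt = "qz"  [terminal]
10. n6.cnt = "uqz"  ["u" ++ c.cnt]
11. n6.tag = false  [S.key > 17]
12. n6.env = 13  [S.key - 4]
13. n7.tag = true  [C.tag == false]
14. n8.env = -5  [terminal]
15. n9.tag = "qv"  [terminal]
16. n7.cnt = true  [B.tag == true]
17. n7.idx = 13  [d.env + 18]
18. n7.off = "mqv"  ["m" ++ b.tag]
19. n10.tag = true  [B₀.idx > 12]
20. n11.cnt = 10  [terminal]
21. n12.env = 22  [terminal]
22. n13.live = 22  [terminal]
23. n10.cnt = false  [g.live > 22]
24. n10.idx = 22  [a.cnt + 12]
25. n10.off = "kw"  ["kw"]
26. n14.env = -4  [terminal]
27. n6.acc = 17  [B₁.idx + d.env - 1]
28. n15.tag = "wn"  [terminal]
29. n4.off = "pqz"  ["p" ++ c.cnt]
30. n4.lim = "wny"  [b.tag ++ "y"]
31. n1.off = "wnypp"  [S₁.lim ++ b.tag]
32. n1.lim = "pqzq"  [S₁.off ++ "q"]
33. n0.off = "wnypppqzq"  [S₁.off ++ S₁.lim]
34. n0.lim = "pqzqwnypp"  [S₁.lim ++ S₁.off]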